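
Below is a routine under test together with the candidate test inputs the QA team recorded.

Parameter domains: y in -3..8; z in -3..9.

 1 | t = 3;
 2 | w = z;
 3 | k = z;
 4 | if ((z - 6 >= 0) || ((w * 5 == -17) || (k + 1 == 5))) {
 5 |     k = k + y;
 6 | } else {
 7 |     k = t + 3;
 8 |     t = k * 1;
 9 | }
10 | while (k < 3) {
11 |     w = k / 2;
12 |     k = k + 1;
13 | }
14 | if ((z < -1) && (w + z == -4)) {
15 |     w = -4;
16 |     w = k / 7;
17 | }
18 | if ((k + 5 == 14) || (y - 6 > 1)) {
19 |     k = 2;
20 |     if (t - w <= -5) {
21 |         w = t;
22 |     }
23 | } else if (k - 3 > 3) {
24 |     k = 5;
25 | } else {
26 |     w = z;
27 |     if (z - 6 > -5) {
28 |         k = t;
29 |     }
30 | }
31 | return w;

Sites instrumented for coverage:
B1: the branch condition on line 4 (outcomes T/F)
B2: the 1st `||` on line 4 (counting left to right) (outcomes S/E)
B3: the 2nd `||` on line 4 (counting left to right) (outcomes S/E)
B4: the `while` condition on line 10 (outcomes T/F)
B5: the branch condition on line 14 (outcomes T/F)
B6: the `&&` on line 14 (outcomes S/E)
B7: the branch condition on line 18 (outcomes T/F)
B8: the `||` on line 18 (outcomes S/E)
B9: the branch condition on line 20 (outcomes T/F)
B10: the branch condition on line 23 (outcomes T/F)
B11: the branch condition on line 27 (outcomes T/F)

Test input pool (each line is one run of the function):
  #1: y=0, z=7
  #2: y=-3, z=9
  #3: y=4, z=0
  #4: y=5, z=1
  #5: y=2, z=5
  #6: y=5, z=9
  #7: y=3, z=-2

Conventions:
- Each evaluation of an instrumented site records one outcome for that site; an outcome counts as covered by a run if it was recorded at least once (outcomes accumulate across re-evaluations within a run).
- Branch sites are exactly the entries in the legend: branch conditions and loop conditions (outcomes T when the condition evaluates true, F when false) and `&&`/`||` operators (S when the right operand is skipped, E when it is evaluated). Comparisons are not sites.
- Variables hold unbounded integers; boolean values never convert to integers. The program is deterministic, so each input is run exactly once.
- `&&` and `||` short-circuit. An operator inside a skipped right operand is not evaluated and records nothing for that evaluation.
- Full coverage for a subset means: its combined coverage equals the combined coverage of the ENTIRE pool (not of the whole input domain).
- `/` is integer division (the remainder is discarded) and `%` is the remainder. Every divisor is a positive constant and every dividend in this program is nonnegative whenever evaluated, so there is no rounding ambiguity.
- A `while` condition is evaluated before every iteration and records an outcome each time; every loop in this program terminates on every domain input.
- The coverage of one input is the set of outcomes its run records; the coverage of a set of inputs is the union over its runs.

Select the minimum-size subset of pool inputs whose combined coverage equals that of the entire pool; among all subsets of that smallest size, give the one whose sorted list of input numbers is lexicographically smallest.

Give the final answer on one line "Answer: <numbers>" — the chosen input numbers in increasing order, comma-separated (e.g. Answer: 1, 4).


input #1 (y=0, z=7): events B2->S, B1->T, B4->F, B6->S, B5->F, B8->E, B7->F, B10->T; covers B1=T, B2=S, B4=F, B5=F, B6=S, B7=F, B8=E, B10=T
input #2 (y=-3, z=9): events B2->S, B1->T, B4->F, B6->S, B5->F, B8->E, B7->F, B10->F, B11->T; covers B1=T, B2=S, B4=F, B5=F, B6=S, B7=F, B8=E, B10=F, B11=T
input #3 (y=4, z=0): events B2->E, B3->E, B1->F, B4->F, B6->S, B5->F, B8->E, B7->F, B10->F, B11->F; covers B1=F, B2=E, B3=E, B4=F, B5=F, B6=S, B7=F, B8=E, B10=F, B11=F
input #4 (y=5, z=1): events B2->E, B3->E, B1->F, B4->F, B6->S, B5->F, B8->E, B7->F, B10->F, B11->F; covers B1=F, B2=E, B3=E, B4=F, B5=F, B6=S, B7=F, B8=E, B10=F, B11=F
input #5 (y=2, z=5): events B2->E, B3->E, B1->F, B4->F, B6->S, B5->F, B8->E, B7->F, B10->F, B11->T; covers B1=F, B2=E, B3=E, B4=F, B5=F, B6=S, B7=F, B8=E, B10=F, B11=T
input #6 (y=5, z=9): events B2->S, B1->T, B4->F, B6->S, B5->F, B8->E, B7->F, B10->T; covers B1=T, B2=S, B4=F, B5=F, B6=S, B7=F, B8=E, B10=T
input #7 (y=3, z=-2): events B2->E, B3->E, B1->F, B4->F, B6->E, B5->T, B8->E, B7->F, B10->F, B11->F; covers B1=F, B2=E, B3=E, B4=F, B5=T, B6=E, B7=F, B8=E, B10=F, B11=F
the full pool covers 16 outcomes: B1=T, B1=F, B2=S, B2=E, B3=E, B4=F, B5=T, B5=F, B6=S, B6=E, B7=F, B8=E, B10=T, B10=F, B11=T, B11=F
no size-1 subset reaches all 16 outcomes (best union: 10/16)
no size-2 subset reaches all 16 outcomes (best union: 15/16)
inputs {1, 2, 7} (size 3) cover everything; no size-3 subset with a lexicographically smaller index list covers all 16
Answer: 1, 2, 7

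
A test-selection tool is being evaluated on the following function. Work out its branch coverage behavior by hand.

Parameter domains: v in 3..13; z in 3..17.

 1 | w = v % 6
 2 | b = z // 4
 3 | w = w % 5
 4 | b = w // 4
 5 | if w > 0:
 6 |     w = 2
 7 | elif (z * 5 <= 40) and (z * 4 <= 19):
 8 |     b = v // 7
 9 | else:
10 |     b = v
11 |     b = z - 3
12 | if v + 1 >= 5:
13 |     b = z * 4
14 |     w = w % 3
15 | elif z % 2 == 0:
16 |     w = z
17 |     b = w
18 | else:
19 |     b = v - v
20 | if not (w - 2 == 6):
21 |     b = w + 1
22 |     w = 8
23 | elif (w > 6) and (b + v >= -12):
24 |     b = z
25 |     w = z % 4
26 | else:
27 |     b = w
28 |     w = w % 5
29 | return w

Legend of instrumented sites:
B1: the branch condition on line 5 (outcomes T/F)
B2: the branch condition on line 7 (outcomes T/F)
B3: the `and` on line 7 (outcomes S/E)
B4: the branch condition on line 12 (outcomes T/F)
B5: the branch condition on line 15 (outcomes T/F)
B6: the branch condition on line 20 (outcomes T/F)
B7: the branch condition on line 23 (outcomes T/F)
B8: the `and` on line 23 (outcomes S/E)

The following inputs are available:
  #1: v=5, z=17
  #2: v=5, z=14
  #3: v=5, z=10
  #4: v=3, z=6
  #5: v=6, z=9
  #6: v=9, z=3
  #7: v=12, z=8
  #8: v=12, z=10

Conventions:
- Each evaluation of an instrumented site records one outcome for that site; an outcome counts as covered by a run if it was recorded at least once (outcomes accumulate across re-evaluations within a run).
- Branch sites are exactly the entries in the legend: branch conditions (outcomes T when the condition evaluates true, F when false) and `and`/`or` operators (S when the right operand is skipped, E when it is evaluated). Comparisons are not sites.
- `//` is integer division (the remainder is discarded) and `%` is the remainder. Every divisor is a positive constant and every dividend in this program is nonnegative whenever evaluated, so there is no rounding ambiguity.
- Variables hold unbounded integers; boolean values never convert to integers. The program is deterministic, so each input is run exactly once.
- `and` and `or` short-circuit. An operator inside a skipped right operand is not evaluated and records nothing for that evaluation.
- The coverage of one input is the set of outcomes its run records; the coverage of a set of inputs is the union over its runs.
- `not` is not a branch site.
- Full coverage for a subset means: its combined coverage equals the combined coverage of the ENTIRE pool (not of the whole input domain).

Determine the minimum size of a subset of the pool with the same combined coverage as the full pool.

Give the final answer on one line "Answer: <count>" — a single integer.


input #1 (v=5, z=17): events B1->F, B3->S, B2->F, B4->T, B6->T; covers B1=F, B2=F, B3=S, B4=T, B6=T
input #2 (v=5, z=14): events B1->F, B3->S, B2->F, B4->T, B6->T; covers B1=F, B2=F, B3=S, B4=T, B6=T
input #3 (v=5, z=10): events B1->F, B3->S, B2->F, B4->T, B6->T; covers B1=F, B2=F, B3=S, B4=T, B6=T
input #4 (v=3, z=6): events B1->T, B4->F, B5->T, B6->T; covers B1=T, B4=F, B5=T, B6=T
input #5 (v=6, z=9): events B1->F, B3->S, B2->F, B4->T, B6->T; covers B1=F, B2=F, B3=S, B4=T, B6=T
input #6 (v=9, z=3): events B1->T, B4->T, B6->T; covers B1=T, B4=T, B6=T
input #7 (v=12, z=8): events B1->F, B3->E, B2->F, B4->T, B6->T; covers B1=F, B2=F, B3=E, B4=T, B6=T
input #8 (v=12, z=10): events B1->F, B3->S, B2->F, B4->T, B6->T; covers B1=F, B2=F, B3=S, B4=T, B6=T
union over all inputs: B1=T, B1=F, B2=F, B3=S, B3=E, B4=T, B4=F, B5=T, B6=T (9 outcomes)
checked all size-1 subsets: none covers 9 outcomes (max 5/9)
checked all size-2 subsets: none covers 9 outcomes (max 8/9)
size 3: inputs {1, 4, 7} cover all 9 outcomes, and no lexicographically smaller subset of this size does
Answer: 3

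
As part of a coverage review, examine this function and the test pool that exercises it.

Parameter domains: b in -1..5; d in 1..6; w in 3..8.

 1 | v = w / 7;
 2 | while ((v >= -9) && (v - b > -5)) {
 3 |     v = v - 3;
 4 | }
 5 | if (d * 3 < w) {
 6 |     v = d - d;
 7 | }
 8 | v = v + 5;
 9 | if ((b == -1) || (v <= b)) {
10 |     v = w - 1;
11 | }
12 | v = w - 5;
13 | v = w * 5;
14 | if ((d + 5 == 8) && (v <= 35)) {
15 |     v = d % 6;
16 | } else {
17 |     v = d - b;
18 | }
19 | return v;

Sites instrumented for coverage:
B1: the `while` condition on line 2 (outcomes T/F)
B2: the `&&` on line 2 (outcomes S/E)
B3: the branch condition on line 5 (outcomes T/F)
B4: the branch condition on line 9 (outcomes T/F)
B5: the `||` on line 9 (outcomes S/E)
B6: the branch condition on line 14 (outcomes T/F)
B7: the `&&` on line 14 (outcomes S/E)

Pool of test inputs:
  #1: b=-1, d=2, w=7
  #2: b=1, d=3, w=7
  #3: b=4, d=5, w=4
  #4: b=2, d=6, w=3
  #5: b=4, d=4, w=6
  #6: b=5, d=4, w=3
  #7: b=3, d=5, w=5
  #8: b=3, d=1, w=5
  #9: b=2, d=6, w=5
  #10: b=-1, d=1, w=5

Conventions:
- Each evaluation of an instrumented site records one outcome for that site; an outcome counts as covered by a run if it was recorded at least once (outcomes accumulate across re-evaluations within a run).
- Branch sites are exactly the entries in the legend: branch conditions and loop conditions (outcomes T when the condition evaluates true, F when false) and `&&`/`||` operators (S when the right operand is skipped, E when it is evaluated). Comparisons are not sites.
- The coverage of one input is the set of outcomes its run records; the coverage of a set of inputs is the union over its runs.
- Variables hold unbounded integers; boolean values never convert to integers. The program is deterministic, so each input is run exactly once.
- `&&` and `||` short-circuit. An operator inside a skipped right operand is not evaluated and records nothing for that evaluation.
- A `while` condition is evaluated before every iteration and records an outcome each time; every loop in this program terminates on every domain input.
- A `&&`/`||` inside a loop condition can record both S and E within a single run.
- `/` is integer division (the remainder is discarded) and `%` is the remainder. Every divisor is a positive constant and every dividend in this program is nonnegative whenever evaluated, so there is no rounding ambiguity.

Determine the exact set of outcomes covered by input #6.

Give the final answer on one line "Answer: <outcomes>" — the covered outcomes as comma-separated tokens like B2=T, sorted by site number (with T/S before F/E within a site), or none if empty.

Simulating input #6 (b=5, d=4, w=3) step by step:
  B2->E, B1->F, B3->F, B5->E, B4->T, B7->S, B6->F
as a set, this run covers: B1=F, B2=E, B3=F, B4=T, B5=E, B6=F, B7=S

Answer: B1=F, B2=E, B3=F, B4=T, B5=E, B6=F, B7=S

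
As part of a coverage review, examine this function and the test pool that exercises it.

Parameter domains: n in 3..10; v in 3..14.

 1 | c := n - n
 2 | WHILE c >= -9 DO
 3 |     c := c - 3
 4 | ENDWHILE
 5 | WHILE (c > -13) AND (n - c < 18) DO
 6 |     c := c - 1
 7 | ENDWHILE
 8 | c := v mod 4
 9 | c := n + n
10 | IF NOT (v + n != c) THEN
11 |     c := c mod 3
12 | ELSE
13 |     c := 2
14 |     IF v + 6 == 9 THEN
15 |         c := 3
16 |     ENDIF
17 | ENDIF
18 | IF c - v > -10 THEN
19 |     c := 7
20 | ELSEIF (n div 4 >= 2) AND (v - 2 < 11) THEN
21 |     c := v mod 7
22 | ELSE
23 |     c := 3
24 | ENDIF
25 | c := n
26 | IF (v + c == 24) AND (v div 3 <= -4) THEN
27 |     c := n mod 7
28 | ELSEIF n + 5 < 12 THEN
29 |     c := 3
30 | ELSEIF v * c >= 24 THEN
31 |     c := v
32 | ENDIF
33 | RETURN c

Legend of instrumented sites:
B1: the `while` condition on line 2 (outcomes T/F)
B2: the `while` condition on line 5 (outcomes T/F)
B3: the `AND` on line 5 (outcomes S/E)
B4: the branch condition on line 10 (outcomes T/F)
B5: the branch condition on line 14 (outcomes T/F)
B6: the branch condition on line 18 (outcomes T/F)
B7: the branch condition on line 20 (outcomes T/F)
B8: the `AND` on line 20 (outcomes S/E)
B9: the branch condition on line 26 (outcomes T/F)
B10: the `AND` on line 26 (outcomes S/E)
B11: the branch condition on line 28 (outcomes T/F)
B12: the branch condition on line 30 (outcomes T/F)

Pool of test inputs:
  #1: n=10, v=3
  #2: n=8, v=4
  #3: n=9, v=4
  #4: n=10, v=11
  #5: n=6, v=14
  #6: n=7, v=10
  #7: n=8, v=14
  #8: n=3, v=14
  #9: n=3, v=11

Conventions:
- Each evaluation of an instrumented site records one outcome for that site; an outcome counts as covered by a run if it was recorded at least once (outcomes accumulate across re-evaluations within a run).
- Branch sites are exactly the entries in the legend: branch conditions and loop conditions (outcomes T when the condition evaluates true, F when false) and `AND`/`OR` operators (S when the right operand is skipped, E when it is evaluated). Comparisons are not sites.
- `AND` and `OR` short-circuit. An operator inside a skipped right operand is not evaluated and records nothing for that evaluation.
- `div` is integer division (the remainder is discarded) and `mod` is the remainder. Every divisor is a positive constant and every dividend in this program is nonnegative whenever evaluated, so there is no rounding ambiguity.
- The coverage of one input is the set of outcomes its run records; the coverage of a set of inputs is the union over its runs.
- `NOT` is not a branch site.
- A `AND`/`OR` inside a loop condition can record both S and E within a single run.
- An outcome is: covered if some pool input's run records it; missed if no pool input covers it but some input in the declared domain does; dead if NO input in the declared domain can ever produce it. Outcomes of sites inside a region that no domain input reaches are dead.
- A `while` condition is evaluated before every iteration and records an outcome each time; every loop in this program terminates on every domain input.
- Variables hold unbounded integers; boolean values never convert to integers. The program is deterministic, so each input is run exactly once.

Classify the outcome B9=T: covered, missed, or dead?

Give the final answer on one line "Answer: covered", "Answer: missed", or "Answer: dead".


no pool input records B9=T
checking all 96 inputs in the declared domain: B9=T is never recorded -> dead
Answer: dead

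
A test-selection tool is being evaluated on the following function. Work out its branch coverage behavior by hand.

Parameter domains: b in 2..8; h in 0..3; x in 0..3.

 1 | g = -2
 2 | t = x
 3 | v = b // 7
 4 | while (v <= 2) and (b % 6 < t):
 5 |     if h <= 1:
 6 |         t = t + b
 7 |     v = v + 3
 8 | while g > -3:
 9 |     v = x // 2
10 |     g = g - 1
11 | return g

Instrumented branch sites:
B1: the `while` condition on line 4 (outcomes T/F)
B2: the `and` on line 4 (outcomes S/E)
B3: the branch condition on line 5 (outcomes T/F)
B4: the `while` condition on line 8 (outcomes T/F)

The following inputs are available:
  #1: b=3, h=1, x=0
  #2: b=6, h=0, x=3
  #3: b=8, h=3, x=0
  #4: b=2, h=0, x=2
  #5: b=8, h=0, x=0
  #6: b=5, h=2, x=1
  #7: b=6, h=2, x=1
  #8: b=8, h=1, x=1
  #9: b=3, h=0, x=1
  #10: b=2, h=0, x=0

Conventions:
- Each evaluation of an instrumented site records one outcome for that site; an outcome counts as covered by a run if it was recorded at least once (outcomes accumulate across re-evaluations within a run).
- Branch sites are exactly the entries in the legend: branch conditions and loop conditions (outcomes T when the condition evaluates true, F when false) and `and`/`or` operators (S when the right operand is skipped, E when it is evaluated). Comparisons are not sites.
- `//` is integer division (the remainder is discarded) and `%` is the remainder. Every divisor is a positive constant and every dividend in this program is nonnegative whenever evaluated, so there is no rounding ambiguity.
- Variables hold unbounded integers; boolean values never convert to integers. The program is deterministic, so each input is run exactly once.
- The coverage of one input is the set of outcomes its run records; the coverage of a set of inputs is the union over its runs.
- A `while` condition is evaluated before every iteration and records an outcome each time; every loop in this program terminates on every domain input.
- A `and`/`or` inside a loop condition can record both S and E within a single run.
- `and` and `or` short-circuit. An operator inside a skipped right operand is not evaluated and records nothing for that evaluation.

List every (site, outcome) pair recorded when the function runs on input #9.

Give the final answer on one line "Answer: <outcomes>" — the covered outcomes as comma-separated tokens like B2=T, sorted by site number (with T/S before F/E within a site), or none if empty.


Event log for input #9 (b=3, h=0, x=1):
  B2->E, B1->F, B4->T, B4->F
deduplicating events, the covered set is: B1=F, B2=E, B4=T, B4=F
Answer: B1=F, B2=E, B4=T, B4=F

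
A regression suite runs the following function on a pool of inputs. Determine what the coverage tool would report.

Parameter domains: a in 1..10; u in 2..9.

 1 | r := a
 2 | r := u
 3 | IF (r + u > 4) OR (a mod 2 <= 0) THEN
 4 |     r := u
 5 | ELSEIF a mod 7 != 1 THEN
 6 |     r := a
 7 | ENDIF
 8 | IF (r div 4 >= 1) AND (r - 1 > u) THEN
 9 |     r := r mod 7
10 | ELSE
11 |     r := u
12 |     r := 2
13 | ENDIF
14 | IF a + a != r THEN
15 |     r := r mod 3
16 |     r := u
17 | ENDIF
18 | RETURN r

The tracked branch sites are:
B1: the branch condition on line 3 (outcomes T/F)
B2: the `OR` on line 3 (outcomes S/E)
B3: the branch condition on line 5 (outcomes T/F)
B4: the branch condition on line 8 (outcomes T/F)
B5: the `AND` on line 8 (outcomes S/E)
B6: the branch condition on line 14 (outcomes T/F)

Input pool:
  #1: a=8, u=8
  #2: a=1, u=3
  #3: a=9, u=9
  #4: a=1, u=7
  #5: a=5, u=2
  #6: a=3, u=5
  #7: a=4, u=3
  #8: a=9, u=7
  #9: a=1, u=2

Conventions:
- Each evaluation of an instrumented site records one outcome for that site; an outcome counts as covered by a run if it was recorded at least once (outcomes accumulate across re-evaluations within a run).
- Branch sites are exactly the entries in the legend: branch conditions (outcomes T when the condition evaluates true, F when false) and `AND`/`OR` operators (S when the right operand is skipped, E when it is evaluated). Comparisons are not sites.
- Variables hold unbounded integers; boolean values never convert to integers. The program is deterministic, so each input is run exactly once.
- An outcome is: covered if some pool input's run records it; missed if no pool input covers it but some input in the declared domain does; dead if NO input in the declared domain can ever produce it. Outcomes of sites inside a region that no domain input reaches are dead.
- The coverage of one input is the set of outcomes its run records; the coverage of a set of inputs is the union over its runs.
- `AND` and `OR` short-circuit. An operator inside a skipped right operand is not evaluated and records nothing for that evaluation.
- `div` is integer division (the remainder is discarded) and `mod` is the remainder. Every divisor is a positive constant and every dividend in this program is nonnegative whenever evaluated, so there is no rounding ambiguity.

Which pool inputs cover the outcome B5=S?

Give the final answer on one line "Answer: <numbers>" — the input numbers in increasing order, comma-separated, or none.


input #1 (a=8, u=8): does not record B5=S
input #2 (a=1, u=3): records B5=S
input #3 (a=9, u=9): does not record B5=S
input #4 (a=1, u=7): does not record B5=S
input #5 (a=5, u=2): does not record B5=S
input #6 (a=3, u=5): does not record B5=S
input #7 (a=4, u=3): records B5=S
input #8 (a=9, u=7): does not record B5=S
input #9 (a=1, u=2): records B5=S
Answer: 2, 7, 9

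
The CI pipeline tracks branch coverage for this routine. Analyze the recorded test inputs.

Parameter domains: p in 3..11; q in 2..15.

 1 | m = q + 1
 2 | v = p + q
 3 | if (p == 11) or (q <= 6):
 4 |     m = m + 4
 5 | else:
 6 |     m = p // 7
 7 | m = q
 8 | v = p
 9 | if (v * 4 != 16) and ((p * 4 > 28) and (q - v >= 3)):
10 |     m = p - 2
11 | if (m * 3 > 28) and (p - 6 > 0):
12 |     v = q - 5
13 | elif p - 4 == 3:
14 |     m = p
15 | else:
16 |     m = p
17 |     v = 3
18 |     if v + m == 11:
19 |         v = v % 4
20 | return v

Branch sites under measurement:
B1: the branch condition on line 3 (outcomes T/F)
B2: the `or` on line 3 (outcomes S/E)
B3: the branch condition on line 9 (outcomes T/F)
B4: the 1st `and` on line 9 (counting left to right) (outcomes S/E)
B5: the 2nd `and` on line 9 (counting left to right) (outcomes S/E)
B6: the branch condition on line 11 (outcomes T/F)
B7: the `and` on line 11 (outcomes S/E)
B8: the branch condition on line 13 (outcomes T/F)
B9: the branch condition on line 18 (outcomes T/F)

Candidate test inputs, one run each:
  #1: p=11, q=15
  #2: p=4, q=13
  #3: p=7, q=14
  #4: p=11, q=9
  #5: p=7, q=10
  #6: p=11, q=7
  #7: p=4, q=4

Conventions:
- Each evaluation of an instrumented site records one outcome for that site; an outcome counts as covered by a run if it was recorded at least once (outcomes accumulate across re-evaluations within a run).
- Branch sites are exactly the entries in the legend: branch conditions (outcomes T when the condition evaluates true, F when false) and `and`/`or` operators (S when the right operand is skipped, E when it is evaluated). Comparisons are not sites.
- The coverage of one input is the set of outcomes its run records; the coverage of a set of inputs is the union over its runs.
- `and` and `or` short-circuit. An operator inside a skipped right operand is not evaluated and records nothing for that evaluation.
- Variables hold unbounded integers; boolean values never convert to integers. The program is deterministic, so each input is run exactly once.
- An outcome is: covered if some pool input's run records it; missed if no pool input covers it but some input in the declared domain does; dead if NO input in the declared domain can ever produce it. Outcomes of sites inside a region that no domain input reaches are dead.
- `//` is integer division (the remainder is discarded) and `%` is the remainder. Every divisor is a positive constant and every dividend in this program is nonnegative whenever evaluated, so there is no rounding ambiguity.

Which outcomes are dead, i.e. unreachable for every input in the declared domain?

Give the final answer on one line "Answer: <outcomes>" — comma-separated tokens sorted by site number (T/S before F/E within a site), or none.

exhaustive pass over the 126-input domain:
  reachable outcomes have witnesses, e.g. B1=T (e.g. p=3, q=2), B1=F (e.g. p=3, q=7), B2=S (e.g. p=11, q=2), B2=E (e.g. p=3, q=2)

Answer: none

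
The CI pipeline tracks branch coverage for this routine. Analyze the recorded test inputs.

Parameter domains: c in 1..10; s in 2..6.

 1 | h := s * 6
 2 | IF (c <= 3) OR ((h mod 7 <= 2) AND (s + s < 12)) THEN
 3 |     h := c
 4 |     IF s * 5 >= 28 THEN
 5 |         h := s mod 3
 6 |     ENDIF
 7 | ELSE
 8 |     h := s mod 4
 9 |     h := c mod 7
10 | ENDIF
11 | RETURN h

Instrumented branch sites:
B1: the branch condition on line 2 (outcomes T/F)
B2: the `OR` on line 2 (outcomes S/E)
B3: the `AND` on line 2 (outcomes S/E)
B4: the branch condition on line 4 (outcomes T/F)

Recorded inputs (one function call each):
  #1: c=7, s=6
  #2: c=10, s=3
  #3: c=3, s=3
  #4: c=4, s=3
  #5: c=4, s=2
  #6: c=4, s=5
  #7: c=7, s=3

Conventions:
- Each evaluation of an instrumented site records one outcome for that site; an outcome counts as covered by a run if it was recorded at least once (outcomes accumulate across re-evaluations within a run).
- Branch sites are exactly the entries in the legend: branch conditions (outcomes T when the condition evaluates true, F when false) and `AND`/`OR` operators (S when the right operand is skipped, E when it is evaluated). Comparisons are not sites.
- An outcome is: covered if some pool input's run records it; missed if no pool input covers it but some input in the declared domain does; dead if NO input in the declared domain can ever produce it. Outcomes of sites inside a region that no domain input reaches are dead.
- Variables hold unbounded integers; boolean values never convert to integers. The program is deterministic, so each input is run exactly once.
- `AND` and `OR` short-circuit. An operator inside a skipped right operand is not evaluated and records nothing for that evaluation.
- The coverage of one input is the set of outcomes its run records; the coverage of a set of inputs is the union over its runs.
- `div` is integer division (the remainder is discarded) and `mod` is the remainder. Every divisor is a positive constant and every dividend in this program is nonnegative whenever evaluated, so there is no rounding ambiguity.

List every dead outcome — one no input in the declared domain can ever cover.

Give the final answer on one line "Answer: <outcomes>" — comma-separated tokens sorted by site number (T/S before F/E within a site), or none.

exhaustive pass over the 50-input domain:
  reachable outcomes have witnesses, e.g. B1=T (e.g. c=1, s=2), B1=F (e.g. c=4, s=2), B2=S (e.g. c=1, s=2), B2=E (e.g. c=4, s=2)

Answer: none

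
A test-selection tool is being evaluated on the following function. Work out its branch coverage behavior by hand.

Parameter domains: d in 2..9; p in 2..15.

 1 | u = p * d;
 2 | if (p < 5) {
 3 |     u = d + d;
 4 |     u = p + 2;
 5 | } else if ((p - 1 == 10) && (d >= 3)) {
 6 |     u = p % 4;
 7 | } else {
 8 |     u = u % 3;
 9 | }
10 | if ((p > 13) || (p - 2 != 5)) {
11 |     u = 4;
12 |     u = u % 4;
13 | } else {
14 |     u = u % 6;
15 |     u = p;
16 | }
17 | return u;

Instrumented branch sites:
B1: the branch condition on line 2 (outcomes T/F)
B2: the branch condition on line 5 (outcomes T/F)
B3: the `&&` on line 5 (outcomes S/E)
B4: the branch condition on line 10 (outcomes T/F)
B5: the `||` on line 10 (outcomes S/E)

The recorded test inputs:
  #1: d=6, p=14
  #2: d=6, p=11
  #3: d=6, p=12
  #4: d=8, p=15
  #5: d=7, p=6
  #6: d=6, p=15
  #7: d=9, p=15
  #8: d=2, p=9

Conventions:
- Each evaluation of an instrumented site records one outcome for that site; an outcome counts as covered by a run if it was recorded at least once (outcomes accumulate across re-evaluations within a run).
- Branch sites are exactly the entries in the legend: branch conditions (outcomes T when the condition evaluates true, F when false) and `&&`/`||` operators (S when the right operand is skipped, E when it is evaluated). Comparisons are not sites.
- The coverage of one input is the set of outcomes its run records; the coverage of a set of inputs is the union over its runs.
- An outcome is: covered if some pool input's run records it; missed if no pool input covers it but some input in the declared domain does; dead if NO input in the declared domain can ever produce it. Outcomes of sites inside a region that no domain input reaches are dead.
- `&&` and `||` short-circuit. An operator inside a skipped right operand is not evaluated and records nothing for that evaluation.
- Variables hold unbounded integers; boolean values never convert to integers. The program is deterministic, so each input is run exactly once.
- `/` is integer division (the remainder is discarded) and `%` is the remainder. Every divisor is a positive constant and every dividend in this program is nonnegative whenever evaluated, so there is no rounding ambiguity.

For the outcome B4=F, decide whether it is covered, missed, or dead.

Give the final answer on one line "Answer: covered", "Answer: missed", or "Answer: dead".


no pool input records B4=F
but domain input (d=2, p=7) does record it -> reachable, so missed
Answer: missed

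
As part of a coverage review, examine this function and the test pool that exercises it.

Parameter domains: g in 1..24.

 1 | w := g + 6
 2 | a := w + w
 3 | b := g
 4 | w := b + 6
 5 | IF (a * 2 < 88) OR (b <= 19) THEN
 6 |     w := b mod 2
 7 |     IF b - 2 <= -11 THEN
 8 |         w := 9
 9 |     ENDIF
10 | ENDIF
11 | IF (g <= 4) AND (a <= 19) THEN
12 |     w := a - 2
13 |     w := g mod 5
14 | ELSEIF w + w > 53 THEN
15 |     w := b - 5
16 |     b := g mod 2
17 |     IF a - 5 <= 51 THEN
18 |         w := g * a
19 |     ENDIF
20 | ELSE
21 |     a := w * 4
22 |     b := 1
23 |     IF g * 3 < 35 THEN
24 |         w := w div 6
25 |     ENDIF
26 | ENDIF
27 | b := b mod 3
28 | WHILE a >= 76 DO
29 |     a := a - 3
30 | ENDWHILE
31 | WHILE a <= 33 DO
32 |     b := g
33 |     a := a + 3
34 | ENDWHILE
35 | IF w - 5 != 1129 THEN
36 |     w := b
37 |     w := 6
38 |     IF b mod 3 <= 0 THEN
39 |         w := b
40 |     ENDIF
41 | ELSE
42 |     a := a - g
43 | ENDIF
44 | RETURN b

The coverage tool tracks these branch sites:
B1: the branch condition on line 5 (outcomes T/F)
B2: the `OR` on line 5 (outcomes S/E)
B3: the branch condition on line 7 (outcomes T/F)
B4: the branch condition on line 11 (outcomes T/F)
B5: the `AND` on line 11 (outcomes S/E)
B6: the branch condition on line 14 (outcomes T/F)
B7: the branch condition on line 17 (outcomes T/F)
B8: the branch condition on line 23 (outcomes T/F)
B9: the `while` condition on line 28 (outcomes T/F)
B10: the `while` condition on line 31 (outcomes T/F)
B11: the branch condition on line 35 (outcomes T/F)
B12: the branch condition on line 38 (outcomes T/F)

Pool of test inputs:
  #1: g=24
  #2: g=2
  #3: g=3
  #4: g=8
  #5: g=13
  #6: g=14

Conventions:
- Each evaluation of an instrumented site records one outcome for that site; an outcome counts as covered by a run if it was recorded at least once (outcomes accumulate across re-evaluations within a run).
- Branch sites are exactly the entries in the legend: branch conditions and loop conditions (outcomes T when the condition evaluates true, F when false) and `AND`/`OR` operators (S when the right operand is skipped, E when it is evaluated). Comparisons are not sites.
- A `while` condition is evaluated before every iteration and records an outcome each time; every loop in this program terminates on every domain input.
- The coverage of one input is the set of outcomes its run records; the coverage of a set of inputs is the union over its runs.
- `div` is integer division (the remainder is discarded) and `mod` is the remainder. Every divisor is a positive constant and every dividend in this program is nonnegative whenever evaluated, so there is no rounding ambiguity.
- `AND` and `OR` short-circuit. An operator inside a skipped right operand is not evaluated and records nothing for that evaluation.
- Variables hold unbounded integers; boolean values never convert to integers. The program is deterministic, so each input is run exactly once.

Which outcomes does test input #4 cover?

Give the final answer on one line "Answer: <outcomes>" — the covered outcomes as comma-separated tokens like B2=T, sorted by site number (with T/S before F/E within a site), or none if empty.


Simulating input #4 (g=8) step by step:
  B2->S, B1->T, B3->F, B5->S, B4->F, B6->F, B8->T, B9->F, B10->T, B10->T
  B10->T, B10->T, B10->T, B10->T, B10->T, B10->T, B10->T, B10->T, B10->T, B10->T
  B10->F, B11->T, B12->F
deduplicating events, the covered set is: B1=T, B2=S, B3=F, B4=F, B5=S, B6=F, B8=T, B9=F, B10=T, B10=F, B11=T, B12=F
Answer: B1=T, B2=S, B3=F, B4=F, B5=S, B6=F, B8=T, B9=F, B10=T, B10=F, B11=T, B12=F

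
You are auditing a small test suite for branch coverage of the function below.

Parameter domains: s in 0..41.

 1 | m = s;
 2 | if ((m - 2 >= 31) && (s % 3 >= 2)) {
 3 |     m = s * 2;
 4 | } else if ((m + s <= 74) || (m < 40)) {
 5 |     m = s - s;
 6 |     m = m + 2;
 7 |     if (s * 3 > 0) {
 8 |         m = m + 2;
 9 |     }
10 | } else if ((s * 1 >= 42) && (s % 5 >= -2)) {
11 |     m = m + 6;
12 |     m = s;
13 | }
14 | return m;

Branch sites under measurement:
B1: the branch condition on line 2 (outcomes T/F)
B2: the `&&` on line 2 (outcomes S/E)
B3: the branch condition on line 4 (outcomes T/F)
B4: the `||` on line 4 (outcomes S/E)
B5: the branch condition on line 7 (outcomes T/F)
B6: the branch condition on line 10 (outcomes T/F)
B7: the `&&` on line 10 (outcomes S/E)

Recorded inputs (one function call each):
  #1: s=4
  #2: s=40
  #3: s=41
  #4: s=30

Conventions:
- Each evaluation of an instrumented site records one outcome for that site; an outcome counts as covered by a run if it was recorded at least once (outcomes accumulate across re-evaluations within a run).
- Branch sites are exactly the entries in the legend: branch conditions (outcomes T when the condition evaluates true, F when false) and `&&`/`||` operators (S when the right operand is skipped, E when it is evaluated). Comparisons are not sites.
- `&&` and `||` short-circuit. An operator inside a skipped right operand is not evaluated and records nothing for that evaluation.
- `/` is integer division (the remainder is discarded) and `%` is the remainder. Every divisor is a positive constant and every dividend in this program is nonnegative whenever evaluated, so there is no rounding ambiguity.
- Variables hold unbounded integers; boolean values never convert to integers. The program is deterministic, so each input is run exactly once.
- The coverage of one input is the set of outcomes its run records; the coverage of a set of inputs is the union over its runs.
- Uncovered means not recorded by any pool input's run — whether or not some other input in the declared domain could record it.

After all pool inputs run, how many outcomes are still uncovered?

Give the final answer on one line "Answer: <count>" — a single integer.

input #1 (s=4): events B2->S, B1->F, B4->S, B3->T, B5->T; covers B1=F, B2=S, B3=T, B4=S, B5=T
input #2 (s=40): events B2->E, B1->F, B4->E, B3->F, B7->S, B6->F; covers B1=F, B2=E, B3=F, B4=E, B6=F, B7=S
input #3 (s=41): events B2->E, B1->T; covers B1=T, B2=E
input #4 (s=30): events B2->S, B1->F, B4->S, B3->T, B5->T; covers B1=F, B2=S, B3=T, B4=S, B5=T
union over the pool: B1=T, B1=F, B2=S, B2=E, B3=T, B3=F, B4=S, B4=E, B5=T, B6=F, B7=S
uncovered (3 of 14): B5=F, B6=T, B7=E

Answer: 3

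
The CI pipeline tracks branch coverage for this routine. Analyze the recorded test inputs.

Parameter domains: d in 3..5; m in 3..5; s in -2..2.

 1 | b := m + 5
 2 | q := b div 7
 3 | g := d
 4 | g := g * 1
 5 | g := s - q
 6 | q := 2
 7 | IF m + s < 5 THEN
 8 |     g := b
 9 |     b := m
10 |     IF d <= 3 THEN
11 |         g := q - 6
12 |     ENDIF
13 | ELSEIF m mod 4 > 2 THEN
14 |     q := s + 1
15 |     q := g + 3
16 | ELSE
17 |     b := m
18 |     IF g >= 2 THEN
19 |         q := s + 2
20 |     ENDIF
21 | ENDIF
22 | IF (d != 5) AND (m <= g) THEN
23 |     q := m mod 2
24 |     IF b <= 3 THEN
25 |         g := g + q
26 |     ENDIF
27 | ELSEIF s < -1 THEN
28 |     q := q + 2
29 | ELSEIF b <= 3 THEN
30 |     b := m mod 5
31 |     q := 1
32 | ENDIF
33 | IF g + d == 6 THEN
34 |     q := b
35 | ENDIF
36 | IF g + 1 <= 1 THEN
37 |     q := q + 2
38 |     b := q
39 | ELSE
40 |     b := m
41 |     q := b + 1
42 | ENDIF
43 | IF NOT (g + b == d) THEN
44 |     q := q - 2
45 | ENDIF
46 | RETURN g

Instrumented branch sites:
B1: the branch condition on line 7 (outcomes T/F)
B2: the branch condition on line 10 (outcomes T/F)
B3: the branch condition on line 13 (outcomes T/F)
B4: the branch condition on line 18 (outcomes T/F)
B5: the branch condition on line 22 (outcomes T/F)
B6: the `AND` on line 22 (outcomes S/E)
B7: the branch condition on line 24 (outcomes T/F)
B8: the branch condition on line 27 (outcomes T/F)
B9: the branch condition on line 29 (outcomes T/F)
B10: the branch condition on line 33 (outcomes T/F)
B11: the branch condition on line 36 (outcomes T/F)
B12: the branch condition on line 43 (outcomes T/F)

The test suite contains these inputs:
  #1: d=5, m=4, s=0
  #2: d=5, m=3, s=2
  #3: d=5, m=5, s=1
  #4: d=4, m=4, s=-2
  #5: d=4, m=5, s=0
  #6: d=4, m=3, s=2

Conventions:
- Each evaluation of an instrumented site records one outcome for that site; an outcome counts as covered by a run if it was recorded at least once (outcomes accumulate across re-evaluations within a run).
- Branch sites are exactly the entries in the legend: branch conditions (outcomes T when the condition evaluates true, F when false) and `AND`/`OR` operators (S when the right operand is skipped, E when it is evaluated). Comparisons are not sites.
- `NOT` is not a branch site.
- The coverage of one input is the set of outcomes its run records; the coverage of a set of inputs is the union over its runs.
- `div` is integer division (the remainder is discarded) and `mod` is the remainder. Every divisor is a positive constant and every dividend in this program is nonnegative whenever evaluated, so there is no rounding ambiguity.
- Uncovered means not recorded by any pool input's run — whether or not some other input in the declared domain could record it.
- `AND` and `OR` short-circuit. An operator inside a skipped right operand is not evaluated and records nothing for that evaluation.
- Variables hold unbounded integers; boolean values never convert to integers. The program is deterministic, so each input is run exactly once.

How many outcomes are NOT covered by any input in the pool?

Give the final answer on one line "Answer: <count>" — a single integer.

run #1 (d=5, m=4, s=0) runs B1->T, B2->F, B6->S, B5->F, B8->F, B9->F, B10->F, B11->F, B12->T; records B1=T, B2=F, B5=F, B6=S, B8=F, B9=F, B10=F, B11=F, B12=T
run #2 (d=5, m=3, s=2) runs B1->F, B3->T, B6->S, B5->F, B8->F, B9->F, B10->T, B11->F, B12->T; records B1=F, B3=T, B5=F, B6=S, B8=F, B9=F, B10=T, B11=F, B12=T
run #3 (d=5, m=5, s=1) runs B1->F, B3->F, B4->F, B6->S, B5->F, B8->F, B9->F, B10->F, B11->T, B12->T; records B1=F, B3=F, B4=F, B5=F, B6=S, B8=F, B9=F, B10=F, B11=T, B12=T
run #4 (d=4, m=4, s=-2) runs B1->T, B2->F, B6->E, B5->T, B7->F, B10->F, B11->F, B12->T; records B1=T, B2=F, B5=T, B6=E, B7=F, B10=F, B11=F, B12=T
run #5 (d=4, m=5, s=0) runs B1->F, B3->F, B4->F, B6->E, B5->F, B8->F, B9->F, B10->F, B11->T, B12->T; records B1=F, B3=F, B4=F, B5=F, B6=E, B8=F, B9=F, B10=F, B11=T, B12=T
run #6 (d=4, m=3, s=2) runs B1->F, B3->T, B6->E, B5->F, B8->F, B9->F, B10->F, B11->F, B12->F; records B1=F, B3=T, B5=F, B6=E, B8=F, B9=F, B10=F, B11=F, B12=F
union over the pool: B1=T, B1=F, B2=F, B3=T, B3=F, B4=F, B5=T, B5=F, B6=S, B6=E, B7=F, B8=F, B9=F, B10=T, B10=F, B11=T, B11=F, B12=T, B12=F
uncovered (5 of 24): B2=T, B4=T, B7=T, B8=T, B9=T

Answer: 5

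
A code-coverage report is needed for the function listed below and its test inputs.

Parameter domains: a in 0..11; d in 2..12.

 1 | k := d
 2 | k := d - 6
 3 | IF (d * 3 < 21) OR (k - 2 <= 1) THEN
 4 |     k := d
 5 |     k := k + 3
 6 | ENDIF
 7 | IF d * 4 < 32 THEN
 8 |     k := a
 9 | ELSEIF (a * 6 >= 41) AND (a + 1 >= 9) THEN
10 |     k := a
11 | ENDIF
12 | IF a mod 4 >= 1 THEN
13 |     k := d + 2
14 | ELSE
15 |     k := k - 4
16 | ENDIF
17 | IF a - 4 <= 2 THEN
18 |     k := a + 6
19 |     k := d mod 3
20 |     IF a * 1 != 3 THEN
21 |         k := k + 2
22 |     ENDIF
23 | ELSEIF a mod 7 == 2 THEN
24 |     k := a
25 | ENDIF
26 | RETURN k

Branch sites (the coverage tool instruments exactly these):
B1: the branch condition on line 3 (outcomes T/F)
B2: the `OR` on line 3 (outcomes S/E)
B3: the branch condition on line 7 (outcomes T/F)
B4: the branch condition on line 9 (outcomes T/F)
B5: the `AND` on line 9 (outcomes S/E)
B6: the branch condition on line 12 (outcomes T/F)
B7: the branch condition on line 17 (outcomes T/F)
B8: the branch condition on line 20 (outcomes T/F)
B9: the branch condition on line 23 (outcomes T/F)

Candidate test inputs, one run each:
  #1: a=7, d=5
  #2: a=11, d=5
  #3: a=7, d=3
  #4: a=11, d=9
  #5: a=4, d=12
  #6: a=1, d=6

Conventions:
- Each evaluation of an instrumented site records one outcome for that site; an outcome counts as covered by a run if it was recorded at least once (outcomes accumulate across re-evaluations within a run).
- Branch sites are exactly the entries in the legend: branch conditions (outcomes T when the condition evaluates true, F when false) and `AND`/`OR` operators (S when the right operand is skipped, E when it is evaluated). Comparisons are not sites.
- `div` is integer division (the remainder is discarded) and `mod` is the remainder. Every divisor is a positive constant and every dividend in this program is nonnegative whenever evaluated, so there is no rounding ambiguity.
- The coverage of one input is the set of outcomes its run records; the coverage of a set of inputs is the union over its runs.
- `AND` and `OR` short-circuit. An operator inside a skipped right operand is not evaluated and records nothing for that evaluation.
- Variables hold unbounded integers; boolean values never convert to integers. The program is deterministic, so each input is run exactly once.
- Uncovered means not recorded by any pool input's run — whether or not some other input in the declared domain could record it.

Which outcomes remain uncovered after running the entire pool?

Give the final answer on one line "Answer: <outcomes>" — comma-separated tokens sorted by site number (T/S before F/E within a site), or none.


run #1 (a=7, d=5) runs B2->S, B1->T, B3->T, B6->T, B7->F, B9->F; records B1=T, B2=S, B3=T, B6=T, B7=F, B9=F
run #2 (a=11, d=5) runs B2->S, B1->T, B3->T, B6->T, B7->F, B9->F; records B1=T, B2=S, B3=T, B6=T, B7=F, B9=F
run #3 (a=7, d=3) runs B2->S, B1->T, B3->T, B6->T, B7->F, B9->F; records B1=T, B2=S, B3=T, B6=T, B7=F, B9=F
run #4 (a=11, d=9) runs B2->E, B1->T, B3->F, B5->E, B4->T, B6->T, B7->F, B9->F; records B1=T, B2=E, B3=F, B4=T, B5=E, B6=T, B7=F, B9=F
run #5 (a=4, d=12) runs B2->E, B1->F, B3->F, B5->S, B4->F, B6->F, B7->T, B8->T; records B1=F, B2=E, B3=F, B4=F, B5=S, B6=F, B7=T, B8=T
run #6 (a=1, d=6) runs B2->S, B1->T, B3->T, B6->T, B7->T, B8->T; records B1=T, B2=S, B3=T, B6=T, B7=T, B8=T
union over the pool: B1=T, B1=F, B2=S, B2=E, B3=T, B3=F, B4=T, B4=F, B5=S, B5=E, B6=T, B6=F, B7=T, B7=F, B8=T, B9=F
uncovered (2 of 18): B8=F, B9=T
Answer: B8=F, B9=T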